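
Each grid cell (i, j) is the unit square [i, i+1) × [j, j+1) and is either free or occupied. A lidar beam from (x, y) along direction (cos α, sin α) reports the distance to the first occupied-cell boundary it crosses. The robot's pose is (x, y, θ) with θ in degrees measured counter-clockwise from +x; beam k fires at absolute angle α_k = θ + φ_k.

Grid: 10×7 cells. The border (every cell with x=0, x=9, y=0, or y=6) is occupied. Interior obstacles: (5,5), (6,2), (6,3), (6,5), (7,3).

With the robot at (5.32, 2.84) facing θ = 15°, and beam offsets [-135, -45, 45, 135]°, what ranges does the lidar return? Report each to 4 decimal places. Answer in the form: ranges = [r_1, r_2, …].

ranges = [2.1246, 0.7852, 2.4942, 4.9883]

beam 1: φ=-135°, α=240°
  cosα=-0.5000 sinα=-0.8660 | (5,2) | tMaxX 0.6400 tMaxY 0.9699 | tΔX 2.0000 tΔY 1.1547
    t=0.6400 [x] (4,2)
    t=0.9699 [y] (4,1)
    t=2.1246 [y] (4,0) — stop
  → r_1 = 2.1246
beam 2: φ=-45°, α=330°
  cosα=0.8660 sinα=-0.5000 | (5,2) | tMaxX 0.7852 tMaxY 1.6800 | tΔX 1.1547 tΔY 2.0000
    t=0.7852 [x] (6,2) — stop
  → r_2 = 0.7852
beam 3: φ=45°, α=60°
  cosα=0.5000 sinα=0.8660 | (5,2) | tMaxX 1.3600 tMaxY 0.1848 | tΔX 2.0000 tΔY 1.1547
    t=0.1848 [y] (5,3)
    t=1.3395 [y] (5,4)
    t=1.3600 [x] (6,4)
    t=2.4942 [y] (6,5) — stop
  → r_3 = 2.4942
beam 4: φ=135°, α=150°
  cosα=-0.8660 sinα=0.5000 | (5,2) | tMaxX 0.3695 tMaxY 0.3200 | tΔX 1.1547 tΔY 2.0000
    t=0.3200 [y] (5,3)
    t=0.3695 [x] (4,3)
    t=1.5242 [x] (3,3)
    t=2.3200 [y] (3,4)
    t=2.6789 [x] (2,4)
    t=3.8336 [x] (1,4)
    t=4.3200 [y] (1,5)
    t=4.9883 [x] (0,5) — stop
  → r_4 = 4.9883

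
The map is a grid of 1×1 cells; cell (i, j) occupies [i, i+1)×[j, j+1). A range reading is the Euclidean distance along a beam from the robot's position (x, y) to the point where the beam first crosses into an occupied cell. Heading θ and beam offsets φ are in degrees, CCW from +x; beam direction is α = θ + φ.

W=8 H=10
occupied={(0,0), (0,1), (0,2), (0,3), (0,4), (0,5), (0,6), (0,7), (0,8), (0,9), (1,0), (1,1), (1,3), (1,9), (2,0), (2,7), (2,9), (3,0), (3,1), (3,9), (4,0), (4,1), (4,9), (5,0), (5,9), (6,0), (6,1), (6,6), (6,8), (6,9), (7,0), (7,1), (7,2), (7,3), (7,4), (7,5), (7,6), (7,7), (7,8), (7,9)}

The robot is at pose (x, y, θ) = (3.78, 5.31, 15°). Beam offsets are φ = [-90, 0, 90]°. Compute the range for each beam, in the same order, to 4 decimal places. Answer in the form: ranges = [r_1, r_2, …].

ranges = [3.4268, 2.6660, 3.8202]

beam 1: φ=-90°, α=285°
  cosα=0.2588 sinα=-0.9659 | (3,5) | tMaxX 0.8500 tMaxY 0.3209 | tΔX 3.8637 tΔY 1.0353
    t=0.3209 [y] (3,4)
    t=0.8500 [x] (4,4)
    t=1.3562 [y] (4,3)
    t=2.3915 [y] (4,2)
    t=3.4268 [y] (4,1) — stop
  → r_1 = 3.4268
beam 2: φ=0°, α=15°
  cosα=0.9659 sinα=0.2588 | (3,5) | tMaxX 0.2278 tMaxY 2.6660 | tΔX 1.0353 tΔY 3.8637
    t=0.2278 [x] (4,5)
    t=1.2630 [x] (5,5)
    t=2.2983 [x] (6,5)
    t=2.6660 [y] (6,6) — stop
  → r_2 = 2.6660
beam 3: φ=90°, α=105°
  cosα=-0.2588 sinα=0.9659 | (3,5) | tMaxX 3.0137 tMaxY 0.7143 | tΔX 3.8637 tΔY 1.0353
    t=0.7143 [y] (3,6)
    t=1.7496 [y] (3,7)
    t=2.7849 [y] (3,8)
    t=3.0137 [x] (2,8)
    t=3.8202 [y] (2,9) — stop
  → r_3 = 3.8202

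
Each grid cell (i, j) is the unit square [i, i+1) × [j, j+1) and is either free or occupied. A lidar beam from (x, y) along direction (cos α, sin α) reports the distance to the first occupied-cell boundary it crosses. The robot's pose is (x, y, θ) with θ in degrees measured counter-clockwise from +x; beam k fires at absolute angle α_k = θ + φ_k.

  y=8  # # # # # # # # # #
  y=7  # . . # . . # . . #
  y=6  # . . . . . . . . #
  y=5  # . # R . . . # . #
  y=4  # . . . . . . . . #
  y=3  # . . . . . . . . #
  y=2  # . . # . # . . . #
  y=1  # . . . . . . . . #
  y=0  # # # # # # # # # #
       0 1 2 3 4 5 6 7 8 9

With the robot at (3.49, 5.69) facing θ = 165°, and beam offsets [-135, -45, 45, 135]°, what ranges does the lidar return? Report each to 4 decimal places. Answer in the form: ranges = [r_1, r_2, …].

ranges = [2.8983, 2.6674, 0.5658, 3.1061]

beam 1: φ=-135°, α=30°
  d=(0.8660,0.5000)  start (3,5)  tX=0.5889 tY=0.6200  stride 1/|dx|=1.1547 1/|dy|=2.0000
    cross x-line → (4,5), t=0.5889
    cross y-line → (4,6), t=0.6200
    cross x-line → (5,6), t=1.7436
    cross y-line → (5,7), t=2.6200
    cross x-line → (6,7), t=2.8983 (wall)
  → r_1 = 2.8983
beam 2: φ=-45°, α=120°
  d=(-0.5000,0.8660)  start (3,5)  tX=0.9800 tY=0.3580  stride 1/|dx|=2.0000 1/|dy|=1.1547
    cross y-line → (3,6), t=0.3580
    cross x-line → (2,6), t=0.9800
    cross y-line → (2,7), t=1.5127
    cross y-line → (2,8), t=2.6674 (wall)
  → r_2 = 2.6674
beam 3: φ=45°, α=210°
  d=(-0.8660,-0.5000)  start (3,5)  tX=0.5658 tY=1.3800  stride 1/|dx|=1.1547 1/|dy|=2.0000
    cross x-line → (2,5), t=0.5658 (wall)
  → r_3 = 0.5658
beam 4: φ=135°, α=300°
  d=(0.5000,-0.8660)  start (3,5)  tX=1.0200 tY=0.7967  stride 1/|dx|=2.0000 1/|dy|=1.1547
    cross y-line → (3,4), t=0.7967
    cross x-line → (4,4), t=1.0200
    cross y-line → (4,3), t=1.9514
    cross x-line → (5,3), t=3.0200
    cross y-line → (5,2), t=3.1061 (wall)
  → r_4 = 3.1061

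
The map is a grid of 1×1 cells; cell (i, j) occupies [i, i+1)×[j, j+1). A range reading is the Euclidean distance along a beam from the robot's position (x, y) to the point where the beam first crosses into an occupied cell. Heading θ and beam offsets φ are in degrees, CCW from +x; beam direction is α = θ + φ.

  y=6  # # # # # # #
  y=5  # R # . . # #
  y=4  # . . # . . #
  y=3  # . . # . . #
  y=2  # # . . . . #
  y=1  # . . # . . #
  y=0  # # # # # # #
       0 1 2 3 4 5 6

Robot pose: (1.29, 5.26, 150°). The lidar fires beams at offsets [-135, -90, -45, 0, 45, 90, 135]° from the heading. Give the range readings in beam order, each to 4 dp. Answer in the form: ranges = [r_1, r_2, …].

beam 1: φ=-135°, α=15°
  dir = (cos 15°, sin 15°) = (0.9659, 0.2588); from cell (1,5)
  next x-line at t=0.7350, next y-line at t=2.8591; Δt_x=1.0353, Δt_y=3.8637
    x: enter (2,5) at t=0.7350 ← occupied
  → r_1 = 0.7350
beam 2: φ=-90°, α=60°
  dir = (cos 60°, sin 60°) = (0.5000, 0.8660); from cell (1,5)
  next x-line at t=1.4200, next y-line at t=0.8545; Δt_x=2.0000, Δt_y=1.1547
    y: enter (1,6) at t=0.8545 ← occupied
  → r_2 = 0.8545
beam 3: φ=-45°, α=105°
  dir = (cos 105°, sin 105°) = (-0.2588, 0.9659); from cell (1,5)
  next x-line at t=1.1205, next y-line at t=0.7661; Δt_x=3.8637, Δt_y=1.0353
    y: enter (1,6) at t=0.7661 ← occupied
  → r_3 = 0.7661
beam 4: φ=0°, α=150°
  dir = (cos 150°, sin 150°) = (-0.8660, 0.5000); from cell (1,5)
  next x-line at t=0.3349, next y-line at t=1.4800; Δt_x=1.1547, Δt_y=2.0000
    x: enter (0,5) at t=0.3349 ← occupied
  → r_4 = 0.3349
beam 5: φ=45°, α=195°
  dir = (cos 195°, sin 195°) = (-0.9659, -0.2588); from cell (1,5)
  next x-line at t=0.3002, next y-line at t=1.0046; Δt_x=1.0353, Δt_y=3.8637
    x: enter (0,5) at t=0.3002 ← occupied
  → r_5 = 0.3002
beam 6: φ=90°, α=240°
  dir = (cos 240°, sin 240°) = (-0.5000, -0.8660); from cell (1,5)
  next x-line at t=0.5800, next y-line at t=0.3002; Δt_x=2.0000, Δt_y=1.1547
    y: enter (1,4) at t=0.3002
    x: enter (0,4) at t=0.5800 ← occupied
  → r_6 = 0.5800
beam 7: φ=135°, α=285°
  dir = (cos 285°, sin 285°) = (0.2588, -0.9659); from cell (1,5)
  next x-line at t=2.7432, next y-line at t=0.2692; Δt_x=3.8637, Δt_y=1.0353
    y: enter (1,4) at t=0.2692
    y: enter (1,3) at t=1.3044
    y: enter (1,2) at t=2.3397 ← occupied
  → r_7 = 2.3397

ranges = [0.7350, 0.8545, 0.7661, 0.3349, 0.3002, 0.5800, 2.3397]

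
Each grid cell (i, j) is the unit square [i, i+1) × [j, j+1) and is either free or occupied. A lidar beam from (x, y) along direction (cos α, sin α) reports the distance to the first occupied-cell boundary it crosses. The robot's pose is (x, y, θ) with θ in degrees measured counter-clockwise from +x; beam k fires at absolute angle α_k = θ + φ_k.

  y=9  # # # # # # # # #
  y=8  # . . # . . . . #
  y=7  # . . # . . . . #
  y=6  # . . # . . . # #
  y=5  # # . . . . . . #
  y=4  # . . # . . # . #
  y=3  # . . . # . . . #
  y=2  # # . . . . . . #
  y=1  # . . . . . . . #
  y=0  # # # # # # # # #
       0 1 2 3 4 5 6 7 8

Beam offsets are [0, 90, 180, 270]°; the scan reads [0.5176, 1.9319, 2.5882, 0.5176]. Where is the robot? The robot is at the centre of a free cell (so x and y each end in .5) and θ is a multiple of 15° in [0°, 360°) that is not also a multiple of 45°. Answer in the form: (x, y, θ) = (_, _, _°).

Candidates: 47 free-cell centres × 16 headings = 752 poses. Raycast each; keep the one whose scan matches to 4 dp.
  (2.5, 5.5, 150°): beam 1 = 0.5774 ≠ 0.5176 ✗
  (7.5, 1.5, 300°): beam 1 = 0.5774 ≠ 0.5176 ✗
  (4.5, 1.5, 15°): beam 1 = 3.6235 ≠ 0.5176 ✗
  (1.5, 4.5, 240°): beam 1 = 1.0000 ≠ 0.5176 ✗
  …
  (3.5, 3.5, 105°): r_1=0.5176, r_2=1.9319, r_3=2.5882, r_4=0.5176 — all match ✓
No second candidate reproduces the full scan.

(x, y, θ) = (3.5, 3.5, 105°)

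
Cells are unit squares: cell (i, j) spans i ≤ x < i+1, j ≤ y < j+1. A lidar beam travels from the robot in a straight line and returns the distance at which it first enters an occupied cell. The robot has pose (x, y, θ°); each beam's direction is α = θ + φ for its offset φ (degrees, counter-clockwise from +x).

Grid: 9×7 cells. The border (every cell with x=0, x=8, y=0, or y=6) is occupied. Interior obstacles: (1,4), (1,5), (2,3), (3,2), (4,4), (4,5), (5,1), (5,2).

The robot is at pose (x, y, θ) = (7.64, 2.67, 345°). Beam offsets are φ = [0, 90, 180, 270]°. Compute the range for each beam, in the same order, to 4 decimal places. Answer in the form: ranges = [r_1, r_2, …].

ranges = [0.3727, 1.3909, 4.8037, 1.7289]

beam 1: φ=0°, α=345°
  cosα=0.9659 sinα=-0.2588 | (7,2) | tMaxX 0.3727 tMaxY 2.5887 | tΔX 1.0353 tΔY 3.8637
    t=0.3727 [x] (8,2) — stop
  → r_1 = 0.3727
beam 2: φ=90°, α=75°
  cosα=0.2588 sinα=0.9659 | (7,2) | tMaxX 1.3909 tMaxY 0.3416 | tΔX 3.8637 tΔY 1.0353
    t=0.3416 [y] (7,3)
    t=1.3769 [y] (7,4)
    t=1.3909 [x] (8,4) — stop
  → r_2 = 1.3909
beam 3: φ=180°, α=165°
  cosα=-0.9659 sinα=0.2588 | (7,2) | tMaxX 0.6626 tMaxY 1.2750 | tΔX 1.0353 tΔY 3.8637
    t=0.6626 [x] (6,2)
    t=1.2750 [y] (6,3)
    t=1.6979 [x] (5,3)
    t=2.7331 [x] (4,3)
    t=3.7684 [x] (3,3)
    t=4.8037 [x] (2,3) — stop
  → r_3 = 4.8037
beam 4: φ=270°, α=255°
  cosα=-0.2588 sinα=-0.9659 | (7,2) | tMaxX 2.4728 tMaxY 0.6936 | tΔX 3.8637 tΔY 1.0353
    t=0.6936 [y] (7,1)
    t=1.7289 [y] (7,0) — stop
  → r_4 = 1.7289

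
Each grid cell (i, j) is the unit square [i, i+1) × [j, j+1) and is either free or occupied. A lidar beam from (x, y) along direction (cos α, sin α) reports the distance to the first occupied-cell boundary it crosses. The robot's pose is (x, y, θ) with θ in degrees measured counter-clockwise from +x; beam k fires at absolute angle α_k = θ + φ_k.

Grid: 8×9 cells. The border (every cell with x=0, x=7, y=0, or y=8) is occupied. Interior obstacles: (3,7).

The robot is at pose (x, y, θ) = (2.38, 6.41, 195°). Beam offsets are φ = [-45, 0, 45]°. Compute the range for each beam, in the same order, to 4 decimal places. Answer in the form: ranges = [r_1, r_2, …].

ranges = [1.5935, 1.4287, 2.7600]

beam 1: φ=-45°, α=150°
  cosα=-0.8660 sinα=0.5000 | (2,6) | tMaxX 0.4388 tMaxY 1.1800 | tΔX 1.1547 tΔY 2.0000
    t=0.4388 [x] (1,6)
    t=1.1800 [y] (1,7)
    t=1.5935 [x] (0,7) — stop
  → r_1 = 1.5935
beam 2: φ=0°, α=195°
  cosα=-0.9659 sinα=-0.2588 | (2,6) | tMaxX 0.3934 tMaxY 1.5841 | tΔX 1.0353 tΔY 3.8637
    t=0.3934 [x] (1,6)
    t=1.4287 [x] (0,6) — stop
  → r_2 = 1.4287
beam 3: φ=45°, α=240°
  cosα=-0.5000 sinα=-0.8660 | (2,6) | tMaxX 0.7600 tMaxY 0.4734 | tΔX 2.0000 tΔY 1.1547
    t=0.4734 [y] (2,5)
    t=0.7600 [x] (1,5)
    t=1.6281 [y] (1,4)
    t=2.7600 [x] (0,4) — stop
  → r_3 = 2.7600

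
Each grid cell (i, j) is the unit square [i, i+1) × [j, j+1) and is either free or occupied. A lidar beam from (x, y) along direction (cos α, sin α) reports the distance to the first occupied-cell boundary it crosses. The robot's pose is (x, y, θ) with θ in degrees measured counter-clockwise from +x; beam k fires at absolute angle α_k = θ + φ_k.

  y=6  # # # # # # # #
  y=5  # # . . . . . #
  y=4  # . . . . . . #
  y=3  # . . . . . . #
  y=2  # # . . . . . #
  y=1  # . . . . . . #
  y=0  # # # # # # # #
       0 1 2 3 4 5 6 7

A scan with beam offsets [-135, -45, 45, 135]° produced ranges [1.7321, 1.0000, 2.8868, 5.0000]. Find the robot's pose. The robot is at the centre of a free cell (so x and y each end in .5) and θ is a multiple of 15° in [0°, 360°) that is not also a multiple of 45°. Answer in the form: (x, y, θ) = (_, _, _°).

(x, y, θ) = (2.5, 3.5, 255°)

The pose lattice has 28·16 = 448 candidates. Test each by forward raycasting.
  (3.5, 2.5, 165°): beam 1 = 4.0415 ≠ 1.7321 ✗
  (1.5, 1.5, 285°): beam 1 = 0.5774 ≠ 1.7321 ✗
  (4.5, 1.5, 60°): beam 1 = 0.5176 ≠ 1.7321 ✗
  …
  (2.5, 3.5, 255°): r_1=1.7321, r_2=1.0000, r_3=2.8868, r_4=5.0000 — all match ✓
Only this pose fits every beam.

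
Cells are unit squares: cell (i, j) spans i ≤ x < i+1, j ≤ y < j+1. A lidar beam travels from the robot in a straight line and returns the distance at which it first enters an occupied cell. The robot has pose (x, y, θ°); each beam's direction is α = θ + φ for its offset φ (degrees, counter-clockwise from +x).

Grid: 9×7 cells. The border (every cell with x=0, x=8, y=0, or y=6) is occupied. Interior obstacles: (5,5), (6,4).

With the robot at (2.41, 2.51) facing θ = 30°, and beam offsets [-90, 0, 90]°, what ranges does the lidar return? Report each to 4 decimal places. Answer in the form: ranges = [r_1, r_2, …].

ranges = [1.7436, 4.1454, 2.8200]

beam 1: φ=-90°, α=300°
  direction (0.5000, -0.8660); cell (2,2); t to first gridline: x 1.1800, y 0.5889 (then +2.0000 / +1.1547)
    (2,1) via y @ 0.5889
    (3,1) via x @ 1.1800
    (3,0) via y @ 1.7436  # hit
  → r_1 = 1.7436
beam 2: φ=0°, α=30°
  direction (0.8660, 0.5000); cell (2,2); t to first gridline: x 0.6813, y 0.9800 (then +1.1547 / +2.0000)
    (3,2) via x @ 0.6813
    (3,3) via y @ 0.9800
    (4,3) via x @ 1.8360
    (4,4) via y @ 2.9800
    (5,4) via x @ 2.9907
    (6,4) via x @ 4.1454  # hit
  → r_2 = 4.1454
beam 3: φ=90°, α=120°
  direction (-0.5000, 0.8660); cell (2,2); t to first gridline: x 0.8200, y 0.5658 (then +2.0000 / +1.1547)
    (2,3) via y @ 0.5658
    (1,3) via x @ 0.8200
    (1,4) via y @ 1.7205
    (0,4) via x @ 2.8200  # hit
  → r_3 = 2.8200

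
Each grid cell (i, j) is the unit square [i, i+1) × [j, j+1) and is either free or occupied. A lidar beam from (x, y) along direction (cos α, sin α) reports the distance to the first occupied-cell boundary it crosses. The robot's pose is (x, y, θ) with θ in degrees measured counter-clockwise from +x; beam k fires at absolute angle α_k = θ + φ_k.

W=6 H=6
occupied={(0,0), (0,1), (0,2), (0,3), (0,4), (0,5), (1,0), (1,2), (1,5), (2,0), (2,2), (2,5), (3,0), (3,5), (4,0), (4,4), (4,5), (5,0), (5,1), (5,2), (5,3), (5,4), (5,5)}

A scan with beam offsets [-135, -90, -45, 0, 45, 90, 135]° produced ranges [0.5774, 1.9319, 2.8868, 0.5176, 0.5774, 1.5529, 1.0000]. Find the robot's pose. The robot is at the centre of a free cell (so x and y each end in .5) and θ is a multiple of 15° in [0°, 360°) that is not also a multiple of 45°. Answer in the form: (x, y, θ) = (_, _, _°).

(x, y, θ) = (2.5, 1.5, 75°)

The pose lattice has 13·16 = 208 candidates. Test each by forward raycasting.
  (3.5, 1.5, 345°): beam 1 = 1.0000 ≠ 0.5774 ✗
  (3.5, 4.5, 15°): beam 1 = 1.7321 ≠ 0.5774 ✗
  (2.5, 3.5, 210°): beam 1 = 1.5529 ≠ 0.5774 ✗
  (2.5, 3.5, 150°): beam 1 = 1.9319 ≠ 0.5774 ✗
  …
  (2.5, 1.5, 75°): r_1=0.5774, r_2=1.9319, r_3=2.8868, r_4=0.5176, r_5=0.5774, r_6=1.5529, r_7=1.0000 — all match ✓
Only this pose fits every beam.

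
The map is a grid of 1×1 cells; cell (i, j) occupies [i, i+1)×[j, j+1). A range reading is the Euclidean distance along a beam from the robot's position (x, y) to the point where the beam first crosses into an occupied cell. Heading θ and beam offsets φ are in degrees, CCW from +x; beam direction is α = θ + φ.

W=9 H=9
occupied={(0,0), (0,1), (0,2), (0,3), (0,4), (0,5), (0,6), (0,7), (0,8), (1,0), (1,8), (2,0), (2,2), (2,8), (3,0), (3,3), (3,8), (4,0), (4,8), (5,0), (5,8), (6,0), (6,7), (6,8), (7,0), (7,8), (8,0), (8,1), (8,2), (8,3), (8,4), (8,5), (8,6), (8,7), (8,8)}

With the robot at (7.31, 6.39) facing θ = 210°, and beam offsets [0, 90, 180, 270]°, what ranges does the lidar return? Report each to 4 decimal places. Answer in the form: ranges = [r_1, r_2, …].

ranges = [4.7800, 1.3800, 0.7967, 0.7044]

beam 1: φ=0°, α=210°
  cosα=-0.8660 sinα=-0.5000 | (7,6) | tMaxX 0.3580 tMaxY 0.7800 | tΔX 1.1547 tΔY 2.0000
    t=0.3580 [x] (6,6)
    t=0.7800 [y] (6,5)
    t=1.5127 [x] (5,5)
    t=2.6674 [x] (4,5)
    t=2.7800 [y] (4,4)
    t=3.8221 [x] (3,4)
    t=4.7800 [y] (3,3) — stop
  → r_1 = 4.7800
beam 2: φ=90°, α=300°
  cosα=0.5000 sinα=-0.8660 | (7,6) | tMaxX 1.3800 tMaxY 0.4503 | tΔX 2.0000 tΔY 1.1547
    t=0.4503 [y] (7,5)
    t=1.3800 [x] (8,5) — stop
  → r_2 = 1.3800
beam 3: φ=180°, α=30°
  cosα=0.8660 sinα=0.5000 | (7,6) | tMaxX 0.7967 tMaxY 1.2200 | tΔX 1.1547 tΔY 2.0000
    t=0.7967 [x] (8,6) — stop
  → r_3 = 0.7967
beam 4: φ=270°, α=120°
  cosα=-0.5000 sinα=0.8660 | (7,6) | tMaxX 0.6200 tMaxY 0.7044 | tΔX 2.0000 tΔY 1.1547
    t=0.6200 [x] (6,6)
    t=0.7044 [y] (6,7) — stop
  → r_4 = 0.7044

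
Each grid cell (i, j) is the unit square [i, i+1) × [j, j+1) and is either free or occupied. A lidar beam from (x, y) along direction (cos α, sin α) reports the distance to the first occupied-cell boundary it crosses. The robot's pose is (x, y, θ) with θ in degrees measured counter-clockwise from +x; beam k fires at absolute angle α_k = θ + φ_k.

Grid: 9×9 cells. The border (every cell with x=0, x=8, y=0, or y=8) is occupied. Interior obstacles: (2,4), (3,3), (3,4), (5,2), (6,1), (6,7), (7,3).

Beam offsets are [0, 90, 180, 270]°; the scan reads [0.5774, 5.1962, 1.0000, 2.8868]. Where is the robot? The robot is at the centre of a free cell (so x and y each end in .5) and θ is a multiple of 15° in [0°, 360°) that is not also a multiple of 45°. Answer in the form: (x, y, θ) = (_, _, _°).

Candidates: 42 free-cell centres × 16 headings = 672 poses. Raycast each; keep the one whose scan matches to 4 dp.
  (2.5, 7.5, 345°): beam 1 = 5.6940 ≠ 0.5774 ✗
  (7.5, 4.5, 330°): beam 2 = 1.0000 ≠ 5.1962 ✗
  (5.5, 7.5, 15°): beam 1 = 0.5176 ≠ 0.5774 ✗
  …
  (6.5, 3.5, 30°): r_1=0.5774, r_2=5.1962, r_3=1.0000, r_4=2.8868 — all match ✓
Unique over the lattice → pose = (6.5, 3.5, 30°).

(x, y, θ) = (6.5, 3.5, 30°)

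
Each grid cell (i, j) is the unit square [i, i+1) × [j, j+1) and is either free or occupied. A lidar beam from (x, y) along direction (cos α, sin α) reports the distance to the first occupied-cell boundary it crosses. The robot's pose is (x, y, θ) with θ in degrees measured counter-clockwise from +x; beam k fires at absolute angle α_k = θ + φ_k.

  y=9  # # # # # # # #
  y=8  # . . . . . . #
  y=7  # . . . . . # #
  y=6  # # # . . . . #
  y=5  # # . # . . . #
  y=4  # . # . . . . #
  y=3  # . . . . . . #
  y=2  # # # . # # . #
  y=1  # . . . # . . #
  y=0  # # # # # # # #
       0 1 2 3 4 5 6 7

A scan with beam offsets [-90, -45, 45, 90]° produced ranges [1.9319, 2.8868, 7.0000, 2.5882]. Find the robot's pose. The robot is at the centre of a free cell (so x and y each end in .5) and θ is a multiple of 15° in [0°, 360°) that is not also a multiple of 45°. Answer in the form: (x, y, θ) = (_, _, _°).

Enumerate (i+0.5, j+0.5, θ) over the 37 free cells and 16 admissible headings. For each, cast all 4 beams and compare to the given ranges.
  (6.5, 8.5, 15°): beam 1 = 0.5176 ≠ 1.9319 ✗
  (5.5, 1.5, 255°): beam 1 = 0.5176 ≠ 1.9319 ✗
  (5.5, 5.5, 165°): beam 2 = 4.0415 ≠ 2.8868 ✗
  …
  (3.5, 8.5, 255°): r_1=1.9319, r_2=2.8868, r_3=7.0000, r_4=2.5882 — all match ✓
Unique over the lattice → pose = (3.5, 8.5, 255°).

(x, y, θ) = (3.5, 8.5, 255°)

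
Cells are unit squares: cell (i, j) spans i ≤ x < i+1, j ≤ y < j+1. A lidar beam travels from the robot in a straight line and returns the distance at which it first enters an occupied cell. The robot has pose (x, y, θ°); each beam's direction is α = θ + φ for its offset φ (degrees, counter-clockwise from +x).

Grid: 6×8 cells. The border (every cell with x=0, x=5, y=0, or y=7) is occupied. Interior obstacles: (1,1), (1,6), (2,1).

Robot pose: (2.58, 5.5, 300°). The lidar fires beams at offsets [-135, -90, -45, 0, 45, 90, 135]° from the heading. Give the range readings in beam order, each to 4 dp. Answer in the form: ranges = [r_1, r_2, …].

ranges = [1.6357, 1.8244, 3.6235, 4.8400, 2.5054, 2.7944, 1.5529]

beam 1: φ=-135°, α=165°
  d=(-0.9659,0.2588)  start (2,5)  tX=0.6005 tY=1.9319  stride 1/|dx|=1.0353 1/|dy|=3.8637
    cross x-line → (1,5), t=0.6005
    cross x-line → (0,5), t=1.6357 (wall)
  → r_1 = 1.6357
beam 2: φ=-90°, α=210°
  d=(-0.8660,-0.5000)  start (2,5)  tX=0.6697 tY=1.0000  stride 1/|dx|=1.1547 1/|dy|=2.0000
    cross x-line → (1,5), t=0.6697
    cross y-line → (1,4), t=1.0000
    cross x-line → (0,4), t=1.8244 (wall)
  → r_2 = 1.8244
beam 3: φ=-45°, α=255°
  d=(-0.2588,-0.9659)  start (2,5)  tX=2.2409 tY=0.5176  stride 1/|dx|=3.8637 1/|dy|=1.0353
    cross y-line → (2,4), t=0.5176
    cross y-line → (2,3), t=1.5529
    cross x-line → (1,3), t=2.2409
    cross y-line → (1,2), t=2.5882
    cross y-line → (1,1), t=3.6235 (wall)
  → r_3 = 3.6235
beam 4: φ=0°, α=300°
  d=(0.5000,-0.8660)  start (2,5)  tX=0.8400 tY=0.5774  stride 1/|dx|=2.0000 1/|dy|=1.1547
    cross y-line → (2,4), t=0.5774
    cross x-line → (3,4), t=0.8400
    cross y-line → (3,3), t=1.7321
    cross x-line → (4,3), t=2.8400
    cross y-line → (4,2), t=2.8868
    cross y-line → (4,1), t=4.0415
    cross x-line → (5,1), t=4.8400 (wall)
  → r_4 = 4.8400
beam 5: φ=45°, α=345°
  d=(0.9659,-0.2588)  start (2,5)  tX=0.4348 tY=1.9319  stride 1/|dx|=1.0353 1/|dy|=3.8637
    cross x-line → (3,5), t=0.4348
    cross x-line → (4,5), t=1.4701
    cross y-line → (4,4), t=1.9319
    cross x-line → (5,4), t=2.5054 (wall)
  → r_5 = 2.5054
beam 6: φ=90°, α=30°
  d=(0.8660,0.5000)  start (2,5)  tX=0.4850 tY=1.0000  stride 1/|dx|=1.1547 1/|dy|=2.0000
    cross x-line → (3,5), t=0.4850
    cross y-line → (3,6), t=1.0000
    cross x-line → (4,6), t=1.6397
    cross x-line → (5,6), t=2.7944 (wall)
  → r_6 = 2.7944
beam 7: φ=135°, α=75°
  d=(0.2588,0.9659)  start (2,5)  tX=1.6228 tY=0.5176  stride 1/|dx|=3.8637 1/|dy|=1.0353
    cross y-line → (2,6), t=0.5176
    cross y-line → (2,7), t=1.5529 (wall)
  → r_7 = 1.5529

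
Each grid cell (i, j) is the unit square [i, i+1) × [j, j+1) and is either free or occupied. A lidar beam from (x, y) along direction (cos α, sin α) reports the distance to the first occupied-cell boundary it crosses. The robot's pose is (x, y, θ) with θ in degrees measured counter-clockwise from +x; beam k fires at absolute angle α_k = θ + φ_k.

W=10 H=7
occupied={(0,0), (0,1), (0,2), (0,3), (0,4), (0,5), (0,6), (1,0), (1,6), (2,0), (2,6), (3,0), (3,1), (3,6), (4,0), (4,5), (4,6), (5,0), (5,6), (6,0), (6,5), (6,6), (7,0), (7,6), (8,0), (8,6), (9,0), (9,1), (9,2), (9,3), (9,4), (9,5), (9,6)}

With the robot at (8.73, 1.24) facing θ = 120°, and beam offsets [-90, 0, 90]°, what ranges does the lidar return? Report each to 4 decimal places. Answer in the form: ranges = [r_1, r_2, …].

beam 1: φ=-90°, α=30°
  d=(0.8660,0.5000)  start (8,1)  tX=0.3118 tY=1.5200  stride 1/|dx|=1.1547 1/|dy|=2.0000
    cross x-line → (9,1), t=0.3118 (wall)
  → r_1 = 0.3118
beam 2: φ=0°, α=120°
  d=(-0.5000,0.8660)  start (8,1)  tX=1.4600 tY=0.8776  stride 1/|dx|=2.0000 1/|dy|=1.1547
    cross y-line → (8,2), t=0.8776
    cross x-line → (7,2), t=1.4600
    cross y-line → (7,3), t=2.0323
    cross y-line → (7,4), t=3.1870
    cross x-line → (6,4), t=3.4600
    cross y-line → (6,5), t=4.3417 (wall)
  → r_2 = 4.3417
beam 3: φ=90°, α=210°
  d=(-0.8660,-0.5000)  start (8,1)  tX=0.8429 tY=0.4800  stride 1/|dx|=1.1547 1/|dy|=2.0000
    cross y-line → (8,0), t=0.4800 (wall)
  → r_3 = 0.4800

ranges = [0.3118, 4.3417, 0.4800]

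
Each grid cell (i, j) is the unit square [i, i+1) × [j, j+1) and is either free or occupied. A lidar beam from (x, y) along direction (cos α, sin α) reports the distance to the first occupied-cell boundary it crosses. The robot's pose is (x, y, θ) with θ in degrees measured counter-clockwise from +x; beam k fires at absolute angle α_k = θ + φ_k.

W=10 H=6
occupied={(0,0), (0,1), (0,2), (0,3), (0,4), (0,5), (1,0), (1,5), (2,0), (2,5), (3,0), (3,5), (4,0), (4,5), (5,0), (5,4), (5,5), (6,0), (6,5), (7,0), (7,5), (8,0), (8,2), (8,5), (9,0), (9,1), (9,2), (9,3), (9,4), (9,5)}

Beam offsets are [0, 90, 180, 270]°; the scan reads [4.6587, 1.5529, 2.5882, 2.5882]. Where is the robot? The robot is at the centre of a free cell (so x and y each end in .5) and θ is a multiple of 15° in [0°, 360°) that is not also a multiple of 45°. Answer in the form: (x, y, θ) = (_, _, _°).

Candidates: 30 free-cell centres × 16 headings = 480 poses. Raycast each; keep the one whose scan matches to 4 dp.
  (6.5, 1.5, 165°): beam 1 = 5.6940 ≠ 4.6587 ✗
  (3.5, 4.5, 210°): beam 1 = 2.8868 ≠ 4.6587 ✗
  (8.5, 3.5, 300°): beam 1 = 0.5774 ≠ 4.6587 ✗
  …
  (3.5, 3.5, 345°): r_1=4.6587, r_2=1.5529, r_3=2.5882, r_4=2.5882 — all match ✓
No second candidate reproduces the full scan.

(x, y, θ) = (3.5, 3.5, 345°)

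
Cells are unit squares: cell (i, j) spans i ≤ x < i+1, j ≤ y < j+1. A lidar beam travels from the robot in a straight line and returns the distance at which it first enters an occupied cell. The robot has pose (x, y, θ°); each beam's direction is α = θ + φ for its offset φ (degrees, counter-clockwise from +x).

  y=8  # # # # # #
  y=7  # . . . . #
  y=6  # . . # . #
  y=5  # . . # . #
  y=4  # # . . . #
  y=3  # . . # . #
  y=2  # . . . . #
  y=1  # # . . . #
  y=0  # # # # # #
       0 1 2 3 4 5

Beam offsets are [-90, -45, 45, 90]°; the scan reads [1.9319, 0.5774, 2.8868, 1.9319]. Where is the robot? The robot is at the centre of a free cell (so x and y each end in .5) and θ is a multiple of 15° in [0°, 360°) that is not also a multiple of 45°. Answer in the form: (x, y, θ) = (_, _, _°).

Enumerate (i+0.5, j+0.5, θ) over the 23 free cells and 16 admissible headings. For each, cast all 4 beams and compare to the given ranges.
  (3.5, 1.5, 75°): beam 1 = 1.5529 ≠ 1.9319 ✗
  (3.5, 4.5, 240°): beam 1 = 2.8868 ≠ 1.9319 ✗
  (4.5, 1.5, 30°): beam 1 = 0.5774 ≠ 1.9319 ✗
  (2.5, 6.5, 195°): beam 1 = 1.5529 ≠ 1.9319 ✗
  (1.5, 2.5, 240°): beam 1 = 0.5774 ≠ 1.9319 ✗
  …
  (4.5, 3.5, 195°): r_1=1.9319, r_2=0.5774, r_3=2.8868, r_4=1.9319 — all match ✓
No second candidate reproduces the full scan.

(x, y, θ) = (4.5, 3.5, 195°)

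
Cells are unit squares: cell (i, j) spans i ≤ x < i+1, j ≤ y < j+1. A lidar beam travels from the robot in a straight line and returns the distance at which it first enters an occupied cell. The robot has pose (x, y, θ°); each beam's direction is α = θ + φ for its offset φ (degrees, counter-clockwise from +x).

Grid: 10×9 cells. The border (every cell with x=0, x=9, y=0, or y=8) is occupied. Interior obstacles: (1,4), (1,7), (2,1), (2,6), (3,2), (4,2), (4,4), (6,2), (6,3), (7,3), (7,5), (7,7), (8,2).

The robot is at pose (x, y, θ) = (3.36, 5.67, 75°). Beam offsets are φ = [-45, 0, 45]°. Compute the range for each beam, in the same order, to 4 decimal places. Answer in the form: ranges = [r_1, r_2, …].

ranges = [4.2031, 2.4122, 0.7200]

beam 1: φ=-45°, α=30°
  dir = (cos 30°, sin 30°) = (0.8660, 0.5000); from cell (3,5)
  next x-line at t=0.7390, next y-line at t=0.6600; Δt_x=1.1547, Δt_y=2.0000
    y: enter (3,6) at t=0.6600
    x: enter (4,6) at t=0.7390
    x: enter (5,6) at t=1.8937
    y: enter (5,7) at t=2.6600
    x: enter (6,7) at t=3.0484
    x: enter (7,7) at t=4.2031 ← occupied
  → r_1 = 4.2031
beam 2: φ=0°, α=75°
  dir = (cos 75°, sin 75°) = (0.2588, 0.9659); from cell (3,5)
  next x-line at t=2.4728, next y-line at t=0.3416; Δt_x=3.8637, Δt_y=1.0353
    y: enter (3,6) at t=0.3416
    y: enter (3,7) at t=1.3769
    y: enter (3,8) at t=2.4122 ← occupied
  → r_2 = 2.4122
beam 3: φ=45°, α=120°
  dir = (cos 120°, sin 120°) = (-0.5000, 0.8660); from cell (3,5)
  next x-line at t=0.7200, next y-line at t=0.3811; Δt_x=2.0000, Δt_y=1.1547
    y: enter (3,6) at t=0.3811
    x: enter (2,6) at t=0.7200 ← occupied
  → r_3 = 0.7200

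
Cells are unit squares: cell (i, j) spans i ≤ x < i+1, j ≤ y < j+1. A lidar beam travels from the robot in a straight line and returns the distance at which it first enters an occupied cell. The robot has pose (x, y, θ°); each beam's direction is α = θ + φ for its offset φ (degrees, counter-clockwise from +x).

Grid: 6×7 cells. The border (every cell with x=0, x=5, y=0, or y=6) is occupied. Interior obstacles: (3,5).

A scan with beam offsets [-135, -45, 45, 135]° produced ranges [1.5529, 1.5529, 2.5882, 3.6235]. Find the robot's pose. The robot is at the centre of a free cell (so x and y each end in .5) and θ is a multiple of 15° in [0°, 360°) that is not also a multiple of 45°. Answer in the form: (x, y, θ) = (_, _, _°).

The pose lattice has 19·16 = 304 candidates. Test each by forward raycasting.
  (4.5, 2.5, 60°): beam 2 = 0.5176 ≠ 1.5529 ✗
  (4.5, 5.5, 195°): beam 1 = 0.5774 ≠ 1.5529 ✗
  (4.5, 4.5, 345°): beam 1 = 4.0415 ≠ 1.5529 ✗
  (2.5, 1.5, 255°): beam 1 = 3.0000 ≠ 1.5529 ✗
  (4.5, 2.5, 255°): beam 1 = 2.8868 ≠ 1.5529 ✗
  …
  (2.5, 2.5, 330°): r_1=1.5529, r_2=1.5529, r_3=2.5882, r_4=3.6235 — all match ✓
Only this pose fits every beam.

(x, y, θ) = (2.5, 2.5, 330°)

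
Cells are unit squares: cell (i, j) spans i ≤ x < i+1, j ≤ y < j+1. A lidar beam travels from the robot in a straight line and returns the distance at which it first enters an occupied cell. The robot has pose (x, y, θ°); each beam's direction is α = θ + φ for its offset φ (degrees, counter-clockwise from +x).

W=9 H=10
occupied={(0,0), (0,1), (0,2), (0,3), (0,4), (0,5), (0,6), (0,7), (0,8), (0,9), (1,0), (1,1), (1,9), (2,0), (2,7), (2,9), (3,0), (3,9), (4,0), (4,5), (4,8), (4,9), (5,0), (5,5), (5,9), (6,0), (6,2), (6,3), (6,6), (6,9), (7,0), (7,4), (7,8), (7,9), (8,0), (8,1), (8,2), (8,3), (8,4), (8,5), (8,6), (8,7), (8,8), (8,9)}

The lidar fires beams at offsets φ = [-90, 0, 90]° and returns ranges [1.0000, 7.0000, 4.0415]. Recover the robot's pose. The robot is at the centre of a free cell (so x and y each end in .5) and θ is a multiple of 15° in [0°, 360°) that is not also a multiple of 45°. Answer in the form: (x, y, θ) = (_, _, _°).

(x, y, θ) = (4.5, 1.5, 60°)

Enumerate (i+0.5, j+0.5, θ) over the 46 free cells and 16 admissible headings. For each, cast all 3 beams and compare to the given ranges.
  (4.5, 4.5, 330°): beam 1 = 4.0415 ≠ 1.0000 ✗
  (5.5, 8.5, 210°): beam 1 = 0.5774 ≠ 1.0000 ✗
  (2.5, 2.5, 255°): beam 1 = 1.5529 ≠ 1.0000 ✗
  …
  (4.5, 1.5, 60°): r_1=1.0000, r_2=7.0000, r_3=4.0415 — all match ✓
Only this pose fits every beam.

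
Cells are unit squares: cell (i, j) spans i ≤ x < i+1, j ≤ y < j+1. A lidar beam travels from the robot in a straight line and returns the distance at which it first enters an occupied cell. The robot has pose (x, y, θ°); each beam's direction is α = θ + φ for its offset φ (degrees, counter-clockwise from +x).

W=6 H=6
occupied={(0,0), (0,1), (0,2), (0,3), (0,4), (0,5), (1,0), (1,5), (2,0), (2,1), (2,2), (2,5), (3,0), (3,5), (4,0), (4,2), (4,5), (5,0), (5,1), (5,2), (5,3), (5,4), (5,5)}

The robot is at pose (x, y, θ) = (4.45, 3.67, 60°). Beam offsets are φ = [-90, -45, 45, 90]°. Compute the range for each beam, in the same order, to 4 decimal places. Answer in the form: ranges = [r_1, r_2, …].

ranges = [0.6351, 0.5694, 1.3769, 2.6600]

beam 1: φ=-90°, α=330°
  cosα=0.8660 sinα=-0.5000 | (4,3) | tMaxX 0.6351 tMaxY 1.3400 | tΔX 1.1547 tΔY 2.0000
    t=0.6351 [x] (5,3) — stop
  → r_1 = 0.6351
beam 2: φ=-45°, α=15°
  cosα=0.9659 sinα=0.2588 | (4,3) | tMaxX 0.5694 tMaxY 1.2750 | tΔX 1.0353 tΔY 3.8637
    t=0.5694 [x] (5,3) — stop
  → r_2 = 0.5694
beam 3: φ=45°, α=105°
  cosα=-0.2588 sinα=0.9659 | (4,3) | tMaxX 1.7387 tMaxY 0.3416 | tΔX 3.8637 tΔY 1.0353
    t=0.3416 [y] (4,4)
    t=1.3769 [y] (4,5) — stop
  → r_3 = 1.3769
beam 4: φ=90°, α=150°
  cosα=-0.8660 sinα=0.5000 | (4,3) | tMaxX 0.5196 tMaxY 0.6600 | tΔX 1.1547 tΔY 2.0000
    t=0.5196 [x] (3,3)
    t=0.6600 [y] (3,4)
    t=1.6743 [x] (2,4)
    t=2.6600 [y] (2,5) — stop
  → r_4 = 2.6600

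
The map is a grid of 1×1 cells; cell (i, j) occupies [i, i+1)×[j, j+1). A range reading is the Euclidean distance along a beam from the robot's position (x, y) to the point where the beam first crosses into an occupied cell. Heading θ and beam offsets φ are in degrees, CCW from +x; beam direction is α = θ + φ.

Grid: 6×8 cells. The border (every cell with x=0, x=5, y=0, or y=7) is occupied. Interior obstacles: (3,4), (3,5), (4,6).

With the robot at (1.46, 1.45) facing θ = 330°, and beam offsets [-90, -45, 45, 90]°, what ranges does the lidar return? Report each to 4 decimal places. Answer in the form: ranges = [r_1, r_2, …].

beam 1: φ=-90°, α=240°
  direction (-0.5000, -0.8660); cell (1,1); t to first gridline: x 0.9200, y 0.5196 (then +2.0000 / +1.1547)
    (1,0) via y @ 0.5196  # hit
  → r_1 = 0.5196
beam 2: φ=-45°, α=285°
  direction (0.2588, -0.9659); cell (1,1); t to first gridline: x 2.0864, y 0.4659 (then +3.8637 / +1.0353)
    (1,0) via y @ 0.4659  # hit
  → r_2 = 0.4659
beam 3: φ=45°, α=15°
  direction (0.9659, 0.2588); cell (1,1); t to first gridline: x 0.5590, y 2.1250 (then +1.0353 / +3.8637)
    (2,1) via x @ 0.5590
    (3,1) via x @ 1.5943
    (3,2) via y @ 2.1250
    (4,2) via x @ 2.6296
    (5,2) via x @ 3.6649  # hit
  → r_3 = 3.6649
beam 4: φ=90°, α=60°
  direction (0.5000, 0.8660); cell (1,1); t to first gridline: x 1.0800, y 0.6351 (then +2.0000 / +1.1547)
    (1,2) via y @ 0.6351
    (2,2) via x @ 1.0800
    (2,3) via y @ 1.7898
    (2,4) via y @ 2.9445
    (3,4) via x @ 3.0800  # hit
  → r_4 = 3.0800

ranges = [0.5196, 0.4659, 3.6649, 3.0800]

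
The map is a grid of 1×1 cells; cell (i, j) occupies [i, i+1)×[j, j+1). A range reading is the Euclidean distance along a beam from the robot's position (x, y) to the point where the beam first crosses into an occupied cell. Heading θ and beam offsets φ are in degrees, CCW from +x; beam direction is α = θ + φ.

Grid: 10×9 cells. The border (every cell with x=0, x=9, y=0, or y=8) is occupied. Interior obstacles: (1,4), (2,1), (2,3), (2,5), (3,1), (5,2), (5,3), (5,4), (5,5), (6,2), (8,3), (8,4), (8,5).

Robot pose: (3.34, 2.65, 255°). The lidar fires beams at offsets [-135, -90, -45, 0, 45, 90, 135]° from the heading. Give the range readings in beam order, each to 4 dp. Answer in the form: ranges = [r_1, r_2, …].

beam 1: φ=-135°, α=120°
  dir = (cos 120°, sin 120°) = (-0.5000, 0.8660); from cell (3,2)
  next x-line at t=0.6800, next y-line at t=0.4041; Δt_x=2.0000, Δt_y=1.1547
    y: enter (3,3) at t=0.4041
    x: enter (2,3) at t=0.6800 ← occupied
  → r_1 = 0.6800
beam 2: φ=-90°, α=165°
  dir = (cos 165°, sin 165°) = (-0.9659, 0.2588); from cell (3,2)
  next x-line at t=0.3520, next y-line at t=1.3523; Δt_x=1.0353, Δt_y=3.8637
    x: enter (2,2) at t=0.3520
    y: enter (2,3) at t=1.3523 ← occupied
  → r_2 = 1.3523
beam 3: φ=-45°, α=210°
  dir = (cos 210°, sin 210°) = (-0.8660, -0.5000); from cell (3,2)
  next x-line at t=0.3926, next y-line at t=1.3000; Δt_x=1.1547, Δt_y=2.0000
    x: enter (2,2) at t=0.3926
    y: enter (2,1) at t=1.3000 ← occupied
  → r_3 = 1.3000
beam 4: φ=0°, α=255°
  dir = (cos 255°, sin 255°) = (-0.2588, -0.9659); from cell (3,2)
  next x-line at t=1.3137, next y-line at t=0.6729; Δt_x=3.8637, Δt_y=1.0353
    y: enter (3,1) at t=0.6729 ← occupied
  → r_4 = 0.6729
beam 5: φ=45°, α=300°
  dir = (cos 300°, sin 300°) = (0.5000, -0.8660); from cell (3,2)
  next x-line at t=1.3200, next y-line at t=0.7506; Δt_x=2.0000, Δt_y=1.1547
    y: enter (3,1) at t=0.7506 ← occupied
  → r_5 = 0.7506
beam 6: φ=90°, α=345°
  dir = (cos 345°, sin 345°) = (0.9659, -0.2588); from cell (3,2)
  next x-line at t=0.6833, next y-line at t=2.5114; Δt_x=1.0353, Δt_y=3.8637
    x: enter (4,2) at t=0.6833
    x: enter (5,2) at t=1.7186 ← occupied
  → r_6 = 1.7186
beam 7: φ=135°, α=30°
  dir = (cos 30°, sin 30°) = (0.8660, 0.5000); from cell (3,2)
  next x-line at t=0.7621, next y-line at t=0.7000; Δt_x=1.1547, Δt_y=2.0000
    y: enter (3,3) at t=0.7000
    x: enter (4,3) at t=0.7621
    x: enter (5,3) at t=1.9168 ← occupied
  → r_7 = 1.9168

ranges = [0.6800, 1.3523, 1.3000, 0.6729, 0.7506, 1.7186, 1.9168]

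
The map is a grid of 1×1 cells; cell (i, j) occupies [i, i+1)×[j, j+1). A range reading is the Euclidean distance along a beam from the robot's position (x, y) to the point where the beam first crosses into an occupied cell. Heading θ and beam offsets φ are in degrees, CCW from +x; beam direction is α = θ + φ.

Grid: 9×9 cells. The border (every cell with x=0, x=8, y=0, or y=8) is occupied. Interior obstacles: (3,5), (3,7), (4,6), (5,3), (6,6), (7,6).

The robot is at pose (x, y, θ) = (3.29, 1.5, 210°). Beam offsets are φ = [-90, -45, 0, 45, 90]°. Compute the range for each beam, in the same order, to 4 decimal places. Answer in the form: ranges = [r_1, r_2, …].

ranges = [4.5800, 2.3708, 1.0000, 0.5176, 0.5774]

beam 1: φ=-90°, α=120°
  direction (-0.5000, 0.8660); cell (3,1); t to first gridline: x 0.5800, y 0.5774 (then +2.0000 / +1.1547)
    (3,2) via y @ 0.5774
    (2,2) via x @ 0.5800
    (2,3) via y @ 1.7321
    (1,3) via x @ 2.5800
    (1,4) via y @ 2.8868
    (1,5) via y @ 4.0415
    (0,5) via x @ 4.5800  # hit
  → r_1 = 4.5800
beam 2: φ=-45°, α=165°
  direction (-0.9659, 0.2588); cell (3,1); t to first gridline: x 0.3002, y 1.9319 (then +1.0353 / +3.8637)
    (2,1) via x @ 0.3002
    (1,1) via x @ 1.3355
    (1,2) via y @ 1.9319
    (0,2) via x @ 2.3708  # hit
  → r_2 = 2.3708
beam 3: φ=0°, α=210°
  direction (-0.8660, -0.5000); cell (3,1); t to first gridline: x 0.3349, y 1.0000 (then +1.1547 / +2.0000)
    (2,1) via x @ 0.3349
    (2,0) via y @ 1.0000  # hit
  → r_3 = 1.0000
beam 4: φ=45°, α=255°
  direction (-0.2588, -0.9659); cell (3,1); t to first gridline: x 1.1205, y 0.5176 (then +3.8637 / +1.0353)
    (3,0) via y @ 0.5176  # hit
  → r_4 = 0.5176
beam 5: φ=90°, α=300°
  direction (0.5000, -0.8660); cell (3,1); t to first gridline: x 1.4200, y 0.5774 (then +2.0000 / +1.1547)
    (3,0) via y @ 0.5774  # hit
  → r_5 = 0.5774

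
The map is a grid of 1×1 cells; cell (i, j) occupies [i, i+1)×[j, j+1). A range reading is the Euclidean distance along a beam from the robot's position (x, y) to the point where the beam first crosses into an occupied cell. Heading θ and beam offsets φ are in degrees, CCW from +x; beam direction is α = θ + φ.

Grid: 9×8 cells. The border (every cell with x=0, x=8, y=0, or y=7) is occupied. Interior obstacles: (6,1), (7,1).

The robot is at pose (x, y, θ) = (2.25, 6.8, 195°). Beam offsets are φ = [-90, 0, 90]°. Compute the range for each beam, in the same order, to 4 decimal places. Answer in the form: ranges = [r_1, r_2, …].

ranges = [0.2071, 1.2941, 6.0046]

beam 1: φ=-90°, α=105°
  cosα=-0.2588 sinα=0.9659 | (2,6) | tMaxX 0.9659 tMaxY 0.2071 | tΔX 3.8637 tΔY 1.0353
    t=0.2071 [y] (2,7) — stop
  → r_1 = 0.2071
beam 2: φ=0°, α=195°
  cosα=-0.9659 sinα=-0.2588 | (2,6) | tMaxX 0.2588 tMaxY 3.0910 | tΔX 1.0353 tΔY 3.8637
    t=0.2588 [x] (1,6)
    t=1.2941 [x] (0,6) — stop
  → r_2 = 1.2941
beam 3: φ=90°, α=285°
  cosα=0.2588 sinα=-0.9659 | (2,6) | tMaxX 2.8978 tMaxY 0.8282 | tΔX 3.8637 tΔY 1.0353
    t=0.8282 [y] (2,5)
    t=1.8635 [y] (2,4)
    t=2.8978 [x] (3,4)
    t=2.8988 [y] (3,3)
    t=3.9340 [y] (3,2)
    t=4.9693 [y] (3,1)
    t=6.0046 [y] (3,0) — stop
  → r_3 = 6.0046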